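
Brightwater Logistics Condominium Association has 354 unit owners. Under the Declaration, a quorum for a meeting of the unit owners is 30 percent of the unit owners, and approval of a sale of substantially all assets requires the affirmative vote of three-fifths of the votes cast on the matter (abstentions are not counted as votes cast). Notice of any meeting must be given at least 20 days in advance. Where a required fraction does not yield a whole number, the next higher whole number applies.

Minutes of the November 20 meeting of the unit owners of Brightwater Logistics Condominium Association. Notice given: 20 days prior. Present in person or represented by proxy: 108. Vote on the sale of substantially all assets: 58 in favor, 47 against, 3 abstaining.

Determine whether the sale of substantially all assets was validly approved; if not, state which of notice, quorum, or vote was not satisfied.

Invalid — vote requirement not satisfied.

Notice: 20 days given; 20 required. Satisfied.
Quorum: 30% of 354 = 106.20, rounded up to 107; 108 present. Satisfied.
Vote: requires three-fifths of the votes cast (108 − 3 abstaining = 105); 3/5 of 105 = 63, so 63 needed; 58 in favor. Not satisfied.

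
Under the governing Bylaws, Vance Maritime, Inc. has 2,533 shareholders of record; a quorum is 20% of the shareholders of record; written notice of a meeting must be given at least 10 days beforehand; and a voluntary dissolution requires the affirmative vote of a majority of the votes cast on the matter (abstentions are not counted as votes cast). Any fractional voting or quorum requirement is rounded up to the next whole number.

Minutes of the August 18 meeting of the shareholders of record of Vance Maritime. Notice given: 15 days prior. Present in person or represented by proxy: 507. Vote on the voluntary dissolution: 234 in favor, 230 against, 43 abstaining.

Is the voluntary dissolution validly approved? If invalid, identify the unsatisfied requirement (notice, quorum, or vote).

Notice: 15 days given; 10 required. Satisfied.
Quorum: 20% of 2,533 = 506.60, rounded up to 507; 507 present. Satisfied.
Vote: requires a majority of the votes cast (507 − 43 abstaining = 464); a majority of 464 is 233, so 233 needed; 234 in favor. Satisfied.

Valid — all requirements satisfied.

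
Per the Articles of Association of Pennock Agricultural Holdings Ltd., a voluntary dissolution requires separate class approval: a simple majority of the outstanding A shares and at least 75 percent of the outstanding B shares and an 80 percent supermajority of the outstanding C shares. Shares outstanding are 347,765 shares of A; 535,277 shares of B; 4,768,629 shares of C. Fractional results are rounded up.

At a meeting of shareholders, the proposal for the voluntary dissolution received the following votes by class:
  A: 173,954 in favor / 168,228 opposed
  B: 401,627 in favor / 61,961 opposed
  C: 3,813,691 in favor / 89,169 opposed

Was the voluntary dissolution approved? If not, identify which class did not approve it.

A: a majority of 347765 is 173883; 173,883 required, 173,954 in favor — approved.
B: 3/4 of 535277 = 401457.75, rounded up to 401458; 401,458 required, 401,627 in favor — approved.
C: 4/5 of 4768629 = 3814903.20, rounded up to 3814904; 3,814,904 required, 3,813,691 in favor — not approved.

Not approved — the C shares did not give the required vote.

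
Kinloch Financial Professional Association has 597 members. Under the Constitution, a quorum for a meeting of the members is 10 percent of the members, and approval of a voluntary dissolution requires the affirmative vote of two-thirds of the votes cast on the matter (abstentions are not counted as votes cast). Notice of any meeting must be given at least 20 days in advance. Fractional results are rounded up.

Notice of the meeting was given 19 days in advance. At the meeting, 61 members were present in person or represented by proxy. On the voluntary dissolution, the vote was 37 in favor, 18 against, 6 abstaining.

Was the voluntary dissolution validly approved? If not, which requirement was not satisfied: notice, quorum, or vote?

Invalid — notice requirement not satisfied.

Notice: 19 days given; 20 required. Not satisfied.
Quorum: 10% of 597 = 59.70, rounded up to 60; 61 present. Satisfied.
Vote: requires two-thirds of the votes cast (61 − 6 abstaining = 55); 2/3 of 55 = 36.67, rounded up to 37, so 37 needed; 37 in favor. Satisfied.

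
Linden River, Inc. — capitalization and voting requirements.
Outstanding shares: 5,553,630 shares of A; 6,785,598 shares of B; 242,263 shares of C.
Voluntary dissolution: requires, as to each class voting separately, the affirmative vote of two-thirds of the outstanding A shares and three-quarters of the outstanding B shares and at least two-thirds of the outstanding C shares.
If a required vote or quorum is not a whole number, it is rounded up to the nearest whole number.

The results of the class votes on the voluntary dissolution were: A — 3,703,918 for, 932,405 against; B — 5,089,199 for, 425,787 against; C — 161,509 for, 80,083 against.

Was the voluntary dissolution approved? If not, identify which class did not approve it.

Approved — every class gave the required vote.

A: 2/3 of 5553630 = 3702420; 3,702,420 required, 3,703,918 in favor — approved.
B: 3/4 of 6785598 = 5089198.50, rounded up to 5089199; 5,089,199 required, 5,089,199 in favor — approved.
C: 2/3 of 242263 = 161508.67, rounded up to 161509; 161,509 required, 161,509 in favor — approved.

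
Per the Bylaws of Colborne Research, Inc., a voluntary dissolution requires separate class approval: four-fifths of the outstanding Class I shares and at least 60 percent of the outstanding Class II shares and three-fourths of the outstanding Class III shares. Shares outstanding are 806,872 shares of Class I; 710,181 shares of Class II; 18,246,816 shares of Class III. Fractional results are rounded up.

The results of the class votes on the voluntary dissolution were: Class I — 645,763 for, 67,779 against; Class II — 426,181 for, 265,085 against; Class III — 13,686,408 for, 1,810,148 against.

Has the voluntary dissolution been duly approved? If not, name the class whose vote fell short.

Approved — every class gave the required vote.

Class I: 4/5 of 806872 = 645497.60, rounded up to 645498; 645,498 required, 645,763 in favor — approved.
Class II: 3/5 of 710181 = 426108.60, rounded up to 426109; 426,109 required, 426,181 in favor — approved.
Class III: 3/4 of 18246816 = 13685112; 13,685,112 required, 13,686,408 in favor — approved.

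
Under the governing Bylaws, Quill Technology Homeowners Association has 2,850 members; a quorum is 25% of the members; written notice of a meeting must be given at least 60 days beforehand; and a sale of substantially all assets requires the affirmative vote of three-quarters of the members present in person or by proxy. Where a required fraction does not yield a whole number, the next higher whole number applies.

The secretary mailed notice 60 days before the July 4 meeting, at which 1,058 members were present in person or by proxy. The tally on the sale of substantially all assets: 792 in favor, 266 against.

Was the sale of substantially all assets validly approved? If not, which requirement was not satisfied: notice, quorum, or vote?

Invalid — vote requirement not satisfied.

Notice: 60 days given; 60 required. Satisfied.
Quorum: 25% of 2,850 = 712.50, rounded up to 713; 1,058 present. Satisfied.
Vote: requires three-fourths of those present (1,058); 3/4 of 1058 = 793.50, rounded up to 794, so 794 needed; 792 in favor. Not satisfied.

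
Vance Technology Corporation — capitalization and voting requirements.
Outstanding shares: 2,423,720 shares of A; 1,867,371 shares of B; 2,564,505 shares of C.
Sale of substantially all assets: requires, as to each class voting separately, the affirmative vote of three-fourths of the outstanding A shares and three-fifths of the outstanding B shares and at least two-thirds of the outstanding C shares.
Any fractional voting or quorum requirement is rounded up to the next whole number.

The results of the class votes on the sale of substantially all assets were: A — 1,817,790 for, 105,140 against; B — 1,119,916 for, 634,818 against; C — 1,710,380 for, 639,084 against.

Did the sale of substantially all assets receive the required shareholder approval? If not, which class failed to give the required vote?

A: 3/4 of 2423720 = 1817790; 1,817,790 required, 1,817,790 in favor — approved.
B: 3/5 of 1867371 = 1120422.60, rounded up to 1120423; 1,120,423 required, 1,119,916 in favor — not approved.
C: 2/3 of 2564505 = 1709670; 1,709,670 required, 1,710,380 in favor — approved.

Not approved — the B shares did not give the required vote.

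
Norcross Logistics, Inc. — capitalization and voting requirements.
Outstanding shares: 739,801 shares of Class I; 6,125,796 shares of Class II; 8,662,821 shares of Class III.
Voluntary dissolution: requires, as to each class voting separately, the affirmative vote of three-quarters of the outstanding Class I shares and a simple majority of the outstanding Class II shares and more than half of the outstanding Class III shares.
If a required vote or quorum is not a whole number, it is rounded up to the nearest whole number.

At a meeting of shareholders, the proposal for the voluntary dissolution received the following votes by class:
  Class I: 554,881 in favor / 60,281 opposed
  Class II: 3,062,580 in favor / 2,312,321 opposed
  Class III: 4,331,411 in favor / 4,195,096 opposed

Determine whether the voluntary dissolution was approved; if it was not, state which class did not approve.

Not approved — the Class II shares did not give the required vote.

Class I: 3/4 of 739801 = 554850.75, rounded up to 554851; 554,851 required, 554,881 in favor — approved.
Class II: a majority of 6125796 is 3062899; 3,062,899 required, 3,062,580 in favor — not approved.
Class III: a majority of 8662821 is 4331411; 4,331,411 required, 4,331,411 in favor — approved.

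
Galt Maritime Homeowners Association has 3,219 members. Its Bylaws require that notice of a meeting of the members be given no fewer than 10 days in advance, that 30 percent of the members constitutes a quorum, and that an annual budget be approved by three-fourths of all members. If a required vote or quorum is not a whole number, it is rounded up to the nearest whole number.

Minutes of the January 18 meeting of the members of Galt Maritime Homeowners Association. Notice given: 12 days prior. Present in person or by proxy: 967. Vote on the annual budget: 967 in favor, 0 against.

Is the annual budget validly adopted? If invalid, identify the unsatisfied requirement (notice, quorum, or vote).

Notice: 12 days given; 10 required. Satisfied.
Quorum: 30% of 3,219 = 965.70, rounded up to 966; 967 present. Satisfied.
Vote: requires three-fourths of all members (3,219); 3/4 of 3219 = 2414.25, rounded up to 2415, so 2,415 needed; 967 in favor. Not satisfied.

Invalid — vote requirement not satisfied.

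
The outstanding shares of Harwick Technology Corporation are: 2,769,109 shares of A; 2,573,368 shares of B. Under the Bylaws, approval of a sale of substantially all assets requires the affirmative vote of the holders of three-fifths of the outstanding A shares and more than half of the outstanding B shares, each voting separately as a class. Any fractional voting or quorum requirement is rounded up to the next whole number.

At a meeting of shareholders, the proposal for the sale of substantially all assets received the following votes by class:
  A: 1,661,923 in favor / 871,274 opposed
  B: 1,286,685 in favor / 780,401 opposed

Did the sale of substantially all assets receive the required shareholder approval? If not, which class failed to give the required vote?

A: 3/5 of 2769109 = 1661465.40, rounded up to 1661466; 1,661,466 required, 1,661,923 in favor — approved.
B: a majority of 2573368 is 1286685; 1,286,685 required, 1,286,685 in favor — approved.

Approved — every class gave the required vote.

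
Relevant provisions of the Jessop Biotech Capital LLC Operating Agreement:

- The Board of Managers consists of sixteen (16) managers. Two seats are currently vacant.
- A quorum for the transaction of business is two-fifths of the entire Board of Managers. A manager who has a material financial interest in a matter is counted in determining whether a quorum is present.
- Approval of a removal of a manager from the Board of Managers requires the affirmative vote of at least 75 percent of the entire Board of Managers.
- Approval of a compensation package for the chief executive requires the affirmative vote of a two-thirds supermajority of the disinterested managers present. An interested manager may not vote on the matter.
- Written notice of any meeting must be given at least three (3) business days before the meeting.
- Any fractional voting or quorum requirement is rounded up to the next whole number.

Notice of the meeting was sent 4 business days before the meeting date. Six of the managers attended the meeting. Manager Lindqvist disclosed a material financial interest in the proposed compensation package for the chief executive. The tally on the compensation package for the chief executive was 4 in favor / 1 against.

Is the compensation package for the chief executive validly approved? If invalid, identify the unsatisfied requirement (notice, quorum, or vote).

Notice: 4 business days given; 3 required (4 ≥ 3). Satisfied.
Quorum: 6 present (interested managers count toward quorum); quorum is 7. Not satisfied.
Vote: the compensation package for the chief executive requires two-thirds of the disinterested managers present (6 − 1 = 5). 2/3 of 5 = 3.33, rounded up to 4, so 4 affirmative votes are needed; 4 voted in favor. Satisfied. (Moot — without a quorum no business can be validly transacted.)

Invalid — quorum requirement not satisfied.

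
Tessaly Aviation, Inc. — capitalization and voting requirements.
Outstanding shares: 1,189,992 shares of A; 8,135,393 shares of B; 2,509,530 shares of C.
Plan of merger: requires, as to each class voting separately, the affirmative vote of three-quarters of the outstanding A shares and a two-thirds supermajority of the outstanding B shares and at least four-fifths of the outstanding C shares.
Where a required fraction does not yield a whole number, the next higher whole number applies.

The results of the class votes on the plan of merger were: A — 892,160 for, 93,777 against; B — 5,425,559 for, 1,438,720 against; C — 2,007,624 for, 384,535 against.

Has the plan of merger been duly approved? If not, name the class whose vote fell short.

Not approved — the A shares did not give the required vote.

A: 3/4 of 1189992 = 892494; 892,494 required, 892,160 in favor — not approved.
B: 2/3 of 8135393 = 5423595.33, rounded up to 5423596; 5,423,596 required, 5,425,559 in favor — approved.
C: 4/5 of 2509530 = 2007624; 2,007,624 required, 2,007,624 in favor — approved.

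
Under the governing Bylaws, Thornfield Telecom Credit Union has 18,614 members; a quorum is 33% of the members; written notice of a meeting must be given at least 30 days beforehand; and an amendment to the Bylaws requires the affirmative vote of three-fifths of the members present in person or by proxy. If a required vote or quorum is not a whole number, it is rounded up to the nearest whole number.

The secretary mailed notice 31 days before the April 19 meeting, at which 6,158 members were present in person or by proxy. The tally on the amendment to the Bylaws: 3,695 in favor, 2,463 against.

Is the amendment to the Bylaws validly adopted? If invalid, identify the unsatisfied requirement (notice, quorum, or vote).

Valid — all requirements satisfied.

Notice: 31 days given; 30 required. Satisfied.
Quorum: 33% of 18,614 = 6,142.62, rounded up to 6,143; 6,158 present. Satisfied.
Vote: requires three-fifths of those present (6,158); 3/5 of 6158 = 3694.80, rounded up to 3695, so 3,695 needed; 3,695 in favor. Satisfied.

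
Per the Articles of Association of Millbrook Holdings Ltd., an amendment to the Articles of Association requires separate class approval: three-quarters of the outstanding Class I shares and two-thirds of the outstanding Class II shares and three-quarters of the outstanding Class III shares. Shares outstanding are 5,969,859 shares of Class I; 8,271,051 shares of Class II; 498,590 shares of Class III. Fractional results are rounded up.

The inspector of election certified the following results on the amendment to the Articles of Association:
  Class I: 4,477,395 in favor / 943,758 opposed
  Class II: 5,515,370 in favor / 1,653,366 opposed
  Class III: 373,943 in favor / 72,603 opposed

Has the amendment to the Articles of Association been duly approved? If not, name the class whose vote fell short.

Approved — every class gave the required vote.

Class I: 3/4 of 5969859 = 4477394.25, rounded up to 4477395; 4,477,395 required, 4,477,395 in favor — approved.
Class II: 2/3 of 8271051 = 5514034; 5,514,034 required, 5,515,370 in favor — approved.
Class III: 3/4 of 498590 = 373942.50, rounded up to 373943; 373,943 required, 373,943 in favor — approved.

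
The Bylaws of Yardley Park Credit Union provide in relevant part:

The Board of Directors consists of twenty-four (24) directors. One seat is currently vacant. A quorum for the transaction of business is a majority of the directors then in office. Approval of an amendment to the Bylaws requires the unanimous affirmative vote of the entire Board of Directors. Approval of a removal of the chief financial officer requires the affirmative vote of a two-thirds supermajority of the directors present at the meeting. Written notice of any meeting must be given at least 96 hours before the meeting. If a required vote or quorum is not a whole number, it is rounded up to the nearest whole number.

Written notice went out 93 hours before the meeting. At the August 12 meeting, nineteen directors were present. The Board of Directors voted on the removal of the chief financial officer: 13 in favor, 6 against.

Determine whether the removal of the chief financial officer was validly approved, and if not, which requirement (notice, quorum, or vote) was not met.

Notice: 93 hours given; 96 required (93 < 96). Not satisfied.
Quorum: 19 present; quorum is 12. Satisfied.
Vote: the removal of the chief financial officer requires two-thirds of the directors present (19). 2/3 of 19 = 12.67, rounded up to 13, so 13 affirmative votes are needed; 13 voted in favor. Satisfied.

Invalid — notice requirement not satisfied.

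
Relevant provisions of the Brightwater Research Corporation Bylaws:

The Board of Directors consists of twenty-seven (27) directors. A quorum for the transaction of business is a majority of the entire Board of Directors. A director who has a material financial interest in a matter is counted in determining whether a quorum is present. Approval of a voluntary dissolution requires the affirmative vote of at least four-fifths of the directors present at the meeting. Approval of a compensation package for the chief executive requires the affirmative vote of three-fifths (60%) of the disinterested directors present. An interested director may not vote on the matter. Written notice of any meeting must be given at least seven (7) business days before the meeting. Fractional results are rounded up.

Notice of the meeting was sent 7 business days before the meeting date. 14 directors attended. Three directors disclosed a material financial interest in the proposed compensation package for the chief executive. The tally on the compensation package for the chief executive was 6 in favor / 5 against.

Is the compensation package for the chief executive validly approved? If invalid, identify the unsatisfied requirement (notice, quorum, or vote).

Invalid — vote requirement not satisfied.

Notice: 7 business days given; 7 required (7 ≥ 7). Satisfied.
Quorum: 14 present (interested directors count toward quorum); quorum is 14. Satisfied.
Vote: the compensation package for the chief executive requires three-fifths of the disinterested directors present (14 − 3 = 11). 3/5 of 11 = 6.60, rounded up to 7, so 7 affirmative votes are needed; 6 voted in favor. Not satisfied.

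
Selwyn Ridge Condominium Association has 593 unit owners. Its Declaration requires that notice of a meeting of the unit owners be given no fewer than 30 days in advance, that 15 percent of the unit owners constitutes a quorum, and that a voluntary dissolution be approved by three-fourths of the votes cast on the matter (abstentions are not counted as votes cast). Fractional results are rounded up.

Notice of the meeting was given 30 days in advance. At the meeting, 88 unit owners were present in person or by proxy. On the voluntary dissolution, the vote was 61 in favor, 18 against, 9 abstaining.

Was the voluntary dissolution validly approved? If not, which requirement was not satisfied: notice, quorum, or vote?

Notice: 30 days given; 30 required. Satisfied.
Quorum: 15% of 593 = 88.95, rounded up to 89; 88 present. Not satisfied.
Vote: requires three-fourths of the votes cast (88 − 9 abstaining = 79); 3/4 of 79 = 59.25, rounded up to 60, so 60 needed; 61 in favor. Satisfied.

Invalid — quorum requirement not satisfied.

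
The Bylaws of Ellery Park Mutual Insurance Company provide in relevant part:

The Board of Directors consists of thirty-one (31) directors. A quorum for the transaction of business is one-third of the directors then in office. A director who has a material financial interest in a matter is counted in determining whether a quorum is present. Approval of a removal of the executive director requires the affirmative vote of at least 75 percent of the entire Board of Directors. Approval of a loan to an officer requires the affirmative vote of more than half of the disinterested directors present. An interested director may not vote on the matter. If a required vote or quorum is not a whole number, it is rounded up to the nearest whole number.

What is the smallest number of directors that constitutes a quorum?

11

1/3 of 31 = 10.33, rounded up to 11.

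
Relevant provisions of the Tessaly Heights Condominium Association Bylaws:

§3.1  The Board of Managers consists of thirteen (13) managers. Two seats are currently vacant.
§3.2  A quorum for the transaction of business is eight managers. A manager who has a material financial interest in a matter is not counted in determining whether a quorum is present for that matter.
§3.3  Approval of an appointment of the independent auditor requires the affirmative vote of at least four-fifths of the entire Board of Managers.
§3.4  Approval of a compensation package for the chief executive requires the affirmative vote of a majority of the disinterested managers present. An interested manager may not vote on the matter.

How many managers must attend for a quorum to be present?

The quorum is fixed at 8.

8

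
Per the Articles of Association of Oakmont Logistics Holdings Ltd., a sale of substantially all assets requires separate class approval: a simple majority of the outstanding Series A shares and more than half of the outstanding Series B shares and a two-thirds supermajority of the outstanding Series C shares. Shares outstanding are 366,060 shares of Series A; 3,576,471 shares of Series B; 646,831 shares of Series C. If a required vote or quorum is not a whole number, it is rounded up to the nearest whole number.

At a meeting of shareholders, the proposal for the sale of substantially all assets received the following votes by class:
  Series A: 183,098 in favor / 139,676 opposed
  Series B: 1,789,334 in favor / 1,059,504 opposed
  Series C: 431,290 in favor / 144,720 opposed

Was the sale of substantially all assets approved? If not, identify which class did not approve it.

Approved — every class gave the required vote.

Series A: a majority of 366060 is 183031; 183,031 required, 183,098 in favor — approved.
Series B: a majority of 3576471 is 1788236; 1,788,236 required, 1,789,334 in favor — approved.
Series C: 2/3 of 646831 = 431220.67, rounded up to 431221; 431,221 required, 431,290 in favor — approved.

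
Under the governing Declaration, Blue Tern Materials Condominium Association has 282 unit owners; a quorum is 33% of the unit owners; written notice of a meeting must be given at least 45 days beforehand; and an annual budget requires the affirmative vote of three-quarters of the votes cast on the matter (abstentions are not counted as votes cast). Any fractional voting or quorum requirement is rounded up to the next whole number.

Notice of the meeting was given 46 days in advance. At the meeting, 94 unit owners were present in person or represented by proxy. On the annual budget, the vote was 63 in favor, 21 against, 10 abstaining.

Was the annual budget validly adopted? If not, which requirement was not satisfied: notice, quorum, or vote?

Valid — all requirements satisfied.

Notice: 46 days given; 45 required. Satisfied.
Quorum: 33% of 282 = 93.06, rounded up to 94; 94 present. Satisfied.
Vote: requires three-fourths of the votes cast (94 − 10 abstaining = 84); 3/4 of 84 = 63, so 63 needed; 63 in favor. Satisfied.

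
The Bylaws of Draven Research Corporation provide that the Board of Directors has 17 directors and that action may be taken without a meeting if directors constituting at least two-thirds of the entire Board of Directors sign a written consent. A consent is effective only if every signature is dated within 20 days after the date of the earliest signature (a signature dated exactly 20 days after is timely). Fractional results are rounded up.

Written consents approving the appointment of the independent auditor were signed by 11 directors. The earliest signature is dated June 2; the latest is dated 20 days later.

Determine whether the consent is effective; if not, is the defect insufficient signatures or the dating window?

Not effective — insufficient signatures.

Signatures required: at least two-thirds of 17 — 2/3 of 17 = 11.33, rounded up to 12, so 12 needed; 11 signed. Insufficient.
Dating window: the latest signature is 20 days after the earliest; the limit is 20 days. Within the window.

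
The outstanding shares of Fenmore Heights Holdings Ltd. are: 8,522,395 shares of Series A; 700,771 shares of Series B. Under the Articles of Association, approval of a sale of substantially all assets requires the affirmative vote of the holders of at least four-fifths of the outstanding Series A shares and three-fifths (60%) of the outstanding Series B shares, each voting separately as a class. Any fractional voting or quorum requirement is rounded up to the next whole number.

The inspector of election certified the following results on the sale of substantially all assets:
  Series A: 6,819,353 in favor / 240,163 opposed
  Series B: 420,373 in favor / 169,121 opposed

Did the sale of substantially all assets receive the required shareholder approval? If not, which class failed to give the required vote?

Not approved — the Series B shares did not give the required vote.

Series A: 4/5 of 8522395 = 6817916; 6,817,916 required, 6,819,353 in favor — approved.
Series B: 3/5 of 700771 = 420462.60, rounded up to 420463; 420,463 required, 420,373 in favor — not approved.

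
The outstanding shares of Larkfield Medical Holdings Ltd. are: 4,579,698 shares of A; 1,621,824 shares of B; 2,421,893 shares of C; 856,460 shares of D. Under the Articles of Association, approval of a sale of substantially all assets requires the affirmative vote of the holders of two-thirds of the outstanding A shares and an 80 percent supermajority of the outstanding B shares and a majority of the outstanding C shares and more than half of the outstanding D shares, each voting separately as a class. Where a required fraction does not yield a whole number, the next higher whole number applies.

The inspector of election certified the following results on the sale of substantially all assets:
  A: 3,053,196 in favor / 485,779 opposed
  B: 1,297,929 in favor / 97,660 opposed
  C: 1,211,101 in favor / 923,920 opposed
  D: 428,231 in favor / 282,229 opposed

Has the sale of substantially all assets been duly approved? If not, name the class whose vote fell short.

A: 2/3 of 4579698 = 3053132; 3,053,132 required, 3,053,196 in favor — approved.
B: 4/5 of 1621824 = 1297459.20, rounded up to 1297460; 1,297,460 required, 1,297,929 in favor — approved.
C: a majority of 2421893 is 1210947; 1,210,947 required, 1,211,101 in favor — approved.
D: a majority of 856460 is 428231; 428,231 required, 428,231 in favor — approved.

Approved — every class gave the required vote.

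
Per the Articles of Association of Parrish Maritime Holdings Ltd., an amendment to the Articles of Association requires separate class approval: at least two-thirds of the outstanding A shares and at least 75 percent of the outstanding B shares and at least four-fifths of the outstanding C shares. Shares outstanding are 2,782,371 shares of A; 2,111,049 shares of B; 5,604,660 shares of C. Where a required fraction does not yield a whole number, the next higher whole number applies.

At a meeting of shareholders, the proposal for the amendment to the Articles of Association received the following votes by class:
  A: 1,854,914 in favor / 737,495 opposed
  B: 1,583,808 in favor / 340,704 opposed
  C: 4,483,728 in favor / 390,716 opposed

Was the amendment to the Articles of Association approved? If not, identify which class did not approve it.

A: 2/3 of 2782371 = 1854914; 1,854,914 required, 1,854,914 in favor — approved.
B: 3/4 of 2111049 = 1583286.75, rounded up to 1583287; 1,583,287 required, 1,583,808 in favor — approved.
C: 4/5 of 5604660 = 4483728; 4,483,728 required, 4,483,728 in favor — approved.

Approved — every class gave the required vote.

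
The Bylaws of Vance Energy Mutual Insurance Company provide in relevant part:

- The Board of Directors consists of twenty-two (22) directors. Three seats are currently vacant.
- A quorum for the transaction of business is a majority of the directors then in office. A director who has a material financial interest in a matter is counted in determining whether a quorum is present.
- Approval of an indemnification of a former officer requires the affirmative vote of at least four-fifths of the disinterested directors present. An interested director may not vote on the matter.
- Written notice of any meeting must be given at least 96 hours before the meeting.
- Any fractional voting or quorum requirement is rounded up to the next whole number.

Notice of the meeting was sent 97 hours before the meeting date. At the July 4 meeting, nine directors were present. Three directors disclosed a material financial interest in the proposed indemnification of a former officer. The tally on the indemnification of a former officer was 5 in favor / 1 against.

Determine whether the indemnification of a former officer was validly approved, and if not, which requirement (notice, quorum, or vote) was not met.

Notice: 97 hours given; 96 required (97 ≥ 96). Satisfied.
Quorum: 9 present (interested directors count toward quorum); quorum is 10. Not satisfied.
Vote: the indemnification of a former officer requires four-fifths of the disinterested directors present (9 − 3 = 6). 4/5 of 6 = 4.80, rounded up to 5, so 5 affirmative votes are needed; 5 voted in favor. Satisfied. (Moot — without a quorum no business can be validly transacted.)

Invalid — quorum requirement not satisfied.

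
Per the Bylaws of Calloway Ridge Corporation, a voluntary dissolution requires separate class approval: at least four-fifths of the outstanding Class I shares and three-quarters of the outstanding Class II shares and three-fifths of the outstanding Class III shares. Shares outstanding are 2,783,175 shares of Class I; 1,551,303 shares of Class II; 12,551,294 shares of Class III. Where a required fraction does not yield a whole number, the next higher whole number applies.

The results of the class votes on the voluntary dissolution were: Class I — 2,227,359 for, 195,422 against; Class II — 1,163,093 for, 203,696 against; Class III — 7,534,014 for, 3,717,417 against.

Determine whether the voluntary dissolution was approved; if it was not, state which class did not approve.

Class I: 4/5 of 2783175 = 2226540; 2,226,540 required, 2,227,359 in favor — approved.
Class II: 3/4 of 1551303 = 1163477.25, rounded up to 1163478; 1,163,478 required, 1,163,093 in favor — not approved.
Class III: 3/5 of 12551294 = 7530776.40, rounded up to 7530777; 7,530,777 required, 7,534,014 in favor — approved.

Not approved — the Class II shares did not give the required vote.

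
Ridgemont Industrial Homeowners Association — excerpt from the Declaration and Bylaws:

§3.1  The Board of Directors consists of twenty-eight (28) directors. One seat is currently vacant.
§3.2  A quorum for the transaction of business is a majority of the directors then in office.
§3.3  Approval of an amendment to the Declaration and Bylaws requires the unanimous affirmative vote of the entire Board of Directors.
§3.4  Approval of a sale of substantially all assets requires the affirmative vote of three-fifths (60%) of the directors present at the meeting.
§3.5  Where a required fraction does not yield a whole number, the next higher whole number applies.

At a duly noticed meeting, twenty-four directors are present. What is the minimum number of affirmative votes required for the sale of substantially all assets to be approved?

The sale of substantially all assets requires three-fifths of the directors present (24).
3/5 of 24 = 14.40, rounded up to 15.

15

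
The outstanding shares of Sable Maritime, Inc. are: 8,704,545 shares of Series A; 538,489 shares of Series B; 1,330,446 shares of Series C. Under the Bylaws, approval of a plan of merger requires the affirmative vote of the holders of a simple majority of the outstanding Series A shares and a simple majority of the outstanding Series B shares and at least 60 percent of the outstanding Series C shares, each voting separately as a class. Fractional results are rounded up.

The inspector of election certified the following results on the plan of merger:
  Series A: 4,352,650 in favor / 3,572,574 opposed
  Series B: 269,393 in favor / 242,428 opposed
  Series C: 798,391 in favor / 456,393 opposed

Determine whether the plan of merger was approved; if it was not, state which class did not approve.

Series A: a majority of 8704545 is 4352273; 4,352,273 required, 4,352,650 in favor — approved.
Series B: a majority of 538489 is 269245; 269,245 required, 269,393 in favor — approved.
Series C: 3/5 of 1330446 = 798267.60, rounded up to 798268; 798,268 required, 798,391 in favor — approved.

Approved — every class gave the required vote.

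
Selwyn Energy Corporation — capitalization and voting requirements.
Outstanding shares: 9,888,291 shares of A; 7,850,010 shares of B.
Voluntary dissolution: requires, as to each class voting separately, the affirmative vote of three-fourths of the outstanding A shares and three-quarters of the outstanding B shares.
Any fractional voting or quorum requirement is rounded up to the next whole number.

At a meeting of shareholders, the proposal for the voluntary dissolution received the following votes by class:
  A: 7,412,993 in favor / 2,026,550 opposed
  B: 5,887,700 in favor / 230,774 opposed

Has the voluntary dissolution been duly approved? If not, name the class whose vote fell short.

A: 3/4 of 9888291 = 7416218.25, rounded up to 7416219; 7,416,219 required, 7,412,993 in favor — not approved.
B: 3/4 of 7850010 = 5887507.50, rounded up to 5887508; 5,887,508 required, 5,887,700 in favor — approved.

Not approved — the A shares did not give the required vote.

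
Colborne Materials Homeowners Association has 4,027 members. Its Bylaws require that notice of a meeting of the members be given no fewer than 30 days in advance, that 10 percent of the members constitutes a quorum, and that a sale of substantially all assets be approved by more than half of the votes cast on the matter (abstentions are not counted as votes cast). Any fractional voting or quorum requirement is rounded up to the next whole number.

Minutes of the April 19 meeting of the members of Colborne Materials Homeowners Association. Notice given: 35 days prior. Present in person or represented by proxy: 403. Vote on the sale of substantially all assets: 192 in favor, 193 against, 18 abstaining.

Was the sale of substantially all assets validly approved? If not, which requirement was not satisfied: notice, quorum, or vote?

Notice: 35 days given; 30 required. Satisfied.
Quorum: 10% of 4,027 = 402.70, rounded up to 403; 403 present. Satisfied.
Vote: requires a majority of the votes cast (403 − 18 abstaining = 385); a majority of 385 is 193, so 193 needed; 192 in favor. Not satisfied.

Invalid — vote requirement not satisfied.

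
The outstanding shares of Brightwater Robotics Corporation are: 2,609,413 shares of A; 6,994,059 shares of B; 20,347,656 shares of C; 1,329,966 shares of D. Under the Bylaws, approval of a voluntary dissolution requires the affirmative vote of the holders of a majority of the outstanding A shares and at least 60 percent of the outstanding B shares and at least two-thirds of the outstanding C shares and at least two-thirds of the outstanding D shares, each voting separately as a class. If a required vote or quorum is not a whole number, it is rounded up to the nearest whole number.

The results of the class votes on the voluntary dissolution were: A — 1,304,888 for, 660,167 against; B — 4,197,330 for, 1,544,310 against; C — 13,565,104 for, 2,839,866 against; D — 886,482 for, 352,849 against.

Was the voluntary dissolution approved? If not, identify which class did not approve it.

A: a majority of 2609413 is 1304707; 1,304,707 required, 1,304,888 in favor — approved.
B: 3/5 of 6994059 = 4196435.40, rounded up to 4196436; 4,196,436 required, 4,197,330 in favor — approved.
C: 2/3 of 20347656 = 13565104; 13,565,104 required, 13,565,104 in favor — approved.
D: 2/3 of 1329966 = 886644; 886,644 required, 886,482 in favor — not approved.

Not approved — the D shares did not give the required vote.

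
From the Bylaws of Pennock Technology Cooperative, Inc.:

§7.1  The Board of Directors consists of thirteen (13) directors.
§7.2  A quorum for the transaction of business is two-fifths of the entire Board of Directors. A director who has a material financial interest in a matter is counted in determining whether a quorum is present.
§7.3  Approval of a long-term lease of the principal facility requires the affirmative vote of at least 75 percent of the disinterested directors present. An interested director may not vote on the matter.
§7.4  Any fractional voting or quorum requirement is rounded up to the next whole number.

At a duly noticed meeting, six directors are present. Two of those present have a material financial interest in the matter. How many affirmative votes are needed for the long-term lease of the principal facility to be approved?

3

The long-term lease of the principal facility requires three-fourths of the disinterested directors present (6 − 2 = 4).
3/4 of 4 = 3.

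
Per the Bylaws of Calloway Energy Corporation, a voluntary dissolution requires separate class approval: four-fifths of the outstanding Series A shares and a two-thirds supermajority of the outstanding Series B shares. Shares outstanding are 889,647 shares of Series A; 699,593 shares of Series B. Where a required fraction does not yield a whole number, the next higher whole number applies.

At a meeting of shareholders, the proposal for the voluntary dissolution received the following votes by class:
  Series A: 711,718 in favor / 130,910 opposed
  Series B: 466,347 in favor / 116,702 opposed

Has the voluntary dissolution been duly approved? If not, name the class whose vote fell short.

Not approved — the Series B shares did not give the required vote.

Series A: 4/5 of 889647 = 711717.60, rounded up to 711718; 711,718 required, 711,718 in favor — approved.
Series B: 2/3 of 699593 = 466395.33, rounded up to 466396; 466,396 required, 466,347 in favor — not approved.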